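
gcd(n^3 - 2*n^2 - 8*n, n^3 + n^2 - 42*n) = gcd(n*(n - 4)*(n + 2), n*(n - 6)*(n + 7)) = n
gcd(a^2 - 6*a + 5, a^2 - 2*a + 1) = a - 1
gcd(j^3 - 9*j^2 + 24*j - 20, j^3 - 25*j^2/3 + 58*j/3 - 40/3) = j^2 - 7*j + 10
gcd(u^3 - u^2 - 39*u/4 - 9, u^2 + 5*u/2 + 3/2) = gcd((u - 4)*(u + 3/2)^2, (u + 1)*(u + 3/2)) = u + 3/2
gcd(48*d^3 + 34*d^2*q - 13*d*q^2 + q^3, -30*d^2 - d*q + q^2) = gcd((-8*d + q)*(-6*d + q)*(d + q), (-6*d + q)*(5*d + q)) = -6*d + q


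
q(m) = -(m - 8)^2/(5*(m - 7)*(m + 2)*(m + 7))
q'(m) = (m - 8)^2/(5*(m - 7)*(m + 2)*(m + 7)^2) + (m - 8)^2/(5*(m - 7)*(m + 2)^2*(m + 7)) + (m - 8)^2/(5*(m - 7)^2*(m + 2)*(m + 7)) - (2*m - 16)/(5*(m - 7)*(m + 2)*(m + 7))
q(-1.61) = 1.02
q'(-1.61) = -2.90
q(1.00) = 0.07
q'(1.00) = -0.04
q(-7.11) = 5.76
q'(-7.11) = 53.11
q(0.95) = 0.07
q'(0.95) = -0.04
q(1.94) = 0.04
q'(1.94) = -0.02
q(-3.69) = -0.46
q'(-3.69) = -0.10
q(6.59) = 0.01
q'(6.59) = 0.01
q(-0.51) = 0.20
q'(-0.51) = -0.18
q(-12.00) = 0.08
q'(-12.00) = 0.02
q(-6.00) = -0.75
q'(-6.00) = 0.62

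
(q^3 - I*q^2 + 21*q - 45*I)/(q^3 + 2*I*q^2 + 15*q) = (q - 3*I)/q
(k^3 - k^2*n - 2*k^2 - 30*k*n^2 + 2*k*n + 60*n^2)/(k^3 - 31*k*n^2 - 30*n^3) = (k - 2)/(k + n)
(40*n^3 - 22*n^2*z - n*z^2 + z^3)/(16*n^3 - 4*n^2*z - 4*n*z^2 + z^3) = (5*n + z)/(2*n + z)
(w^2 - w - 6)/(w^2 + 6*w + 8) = (w - 3)/(w + 4)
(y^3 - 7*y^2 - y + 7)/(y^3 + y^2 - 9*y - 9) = (y^2 - 8*y + 7)/(y^2 - 9)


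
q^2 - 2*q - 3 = (q - 3)*(q + 1)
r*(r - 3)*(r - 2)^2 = r^4 - 7*r^3 + 16*r^2 - 12*r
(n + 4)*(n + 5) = n^2 + 9*n + 20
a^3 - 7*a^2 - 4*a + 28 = (a - 7)*(a - 2)*(a + 2)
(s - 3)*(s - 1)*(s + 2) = s^3 - 2*s^2 - 5*s + 6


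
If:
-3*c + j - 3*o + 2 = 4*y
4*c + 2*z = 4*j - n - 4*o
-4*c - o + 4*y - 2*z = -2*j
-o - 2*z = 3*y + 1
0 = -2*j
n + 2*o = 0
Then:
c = -6/11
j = 0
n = -40/11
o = 20/11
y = -5/11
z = -8/11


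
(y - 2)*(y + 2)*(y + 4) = y^3 + 4*y^2 - 4*y - 16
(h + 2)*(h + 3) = h^2 + 5*h + 6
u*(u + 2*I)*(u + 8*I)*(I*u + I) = I*u^4 - 10*u^3 + I*u^3 - 10*u^2 - 16*I*u^2 - 16*I*u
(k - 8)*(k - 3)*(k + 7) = k^3 - 4*k^2 - 53*k + 168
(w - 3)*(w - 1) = w^2 - 4*w + 3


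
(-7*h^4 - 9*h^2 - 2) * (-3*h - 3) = 21*h^5 + 21*h^4 + 27*h^3 + 27*h^2 + 6*h + 6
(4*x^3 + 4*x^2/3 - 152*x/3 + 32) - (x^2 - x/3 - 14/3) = 4*x^3 + x^2/3 - 151*x/3 + 110/3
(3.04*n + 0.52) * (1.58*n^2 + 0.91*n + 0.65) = 4.8032*n^3 + 3.588*n^2 + 2.4492*n + 0.338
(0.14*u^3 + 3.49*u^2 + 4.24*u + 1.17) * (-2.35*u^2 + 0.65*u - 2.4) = -0.329*u^5 - 8.1105*u^4 - 8.0315*u^3 - 8.3695*u^2 - 9.4155*u - 2.808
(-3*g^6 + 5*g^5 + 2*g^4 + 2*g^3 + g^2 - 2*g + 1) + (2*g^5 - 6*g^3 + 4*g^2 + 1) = -3*g^6 + 7*g^5 + 2*g^4 - 4*g^3 + 5*g^2 - 2*g + 2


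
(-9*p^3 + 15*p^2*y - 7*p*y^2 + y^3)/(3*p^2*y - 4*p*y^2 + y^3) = (-3*p + y)/y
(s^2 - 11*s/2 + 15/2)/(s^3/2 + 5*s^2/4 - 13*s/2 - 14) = 2*(2*s^2 - 11*s + 15)/(2*s^3 + 5*s^2 - 26*s - 56)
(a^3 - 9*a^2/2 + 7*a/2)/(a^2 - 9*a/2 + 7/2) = a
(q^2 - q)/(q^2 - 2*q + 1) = q/(q - 1)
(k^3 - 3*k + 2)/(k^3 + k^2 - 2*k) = (k - 1)/k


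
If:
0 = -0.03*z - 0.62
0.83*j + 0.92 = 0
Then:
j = -1.11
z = -20.67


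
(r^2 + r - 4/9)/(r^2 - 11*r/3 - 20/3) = (r - 1/3)/(r - 5)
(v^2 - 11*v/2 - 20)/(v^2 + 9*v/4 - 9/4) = 2*(2*v^2 - 11*v - 40)/(4*v^2 + 9*v - 9)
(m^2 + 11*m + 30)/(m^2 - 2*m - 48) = (m + 5)/(m - 8)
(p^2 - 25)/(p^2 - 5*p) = (p + 5)/p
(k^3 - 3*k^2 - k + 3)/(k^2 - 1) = k - 3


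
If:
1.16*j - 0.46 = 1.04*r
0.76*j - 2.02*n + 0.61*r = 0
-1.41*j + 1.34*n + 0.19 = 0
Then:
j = 0.02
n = -0.12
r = -0.42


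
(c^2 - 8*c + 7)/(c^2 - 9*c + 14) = (c - 1)/(c - 2)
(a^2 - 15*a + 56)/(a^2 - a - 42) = (a - 8)/(a + 6)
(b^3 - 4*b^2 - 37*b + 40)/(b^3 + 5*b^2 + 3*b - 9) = (b^2 - 3*b - 40)/(b^2 + 6*b + 9)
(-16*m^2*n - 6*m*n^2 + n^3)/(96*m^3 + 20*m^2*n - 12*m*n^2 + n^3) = -n/(6*m - n)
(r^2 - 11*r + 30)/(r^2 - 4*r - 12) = (r - 5)/(r + 2)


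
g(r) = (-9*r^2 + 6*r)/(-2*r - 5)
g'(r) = (6 - 18*r)/(-2*r - 5) + 2*(-9*r^2 + 6*r)/(-2*r - 5)^2 = 6*(3*r^2 + 15*r - 5)/(4*r^2 + 20*r + 25)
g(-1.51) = 14.94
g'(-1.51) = -31.85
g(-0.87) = 3.69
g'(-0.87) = -8.91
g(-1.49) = 14.32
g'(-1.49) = -30.42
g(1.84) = 2.24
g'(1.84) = 2.61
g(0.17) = -0.14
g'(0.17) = -0.50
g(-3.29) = -74.15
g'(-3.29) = -52.58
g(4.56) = 11.32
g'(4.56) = 3.79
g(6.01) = 16.98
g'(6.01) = 4.01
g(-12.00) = -72.00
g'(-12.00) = 4.11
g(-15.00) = -84.60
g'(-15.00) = 4.27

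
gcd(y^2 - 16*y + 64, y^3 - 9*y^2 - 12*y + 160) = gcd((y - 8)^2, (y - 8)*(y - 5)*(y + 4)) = y - 8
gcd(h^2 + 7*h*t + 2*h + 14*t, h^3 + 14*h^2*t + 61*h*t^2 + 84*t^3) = h + 7*t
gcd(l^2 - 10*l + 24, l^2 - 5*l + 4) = l - 4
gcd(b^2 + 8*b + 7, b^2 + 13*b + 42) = b + 7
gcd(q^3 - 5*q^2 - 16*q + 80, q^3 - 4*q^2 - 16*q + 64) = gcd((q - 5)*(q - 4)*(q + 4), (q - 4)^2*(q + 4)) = q^2 - 16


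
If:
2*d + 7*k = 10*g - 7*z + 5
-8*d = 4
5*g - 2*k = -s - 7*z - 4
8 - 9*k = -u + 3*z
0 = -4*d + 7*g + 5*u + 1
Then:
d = -1/2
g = 210*z/499 - 11/499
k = 412/499 - 199*z/499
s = -4941*z/499 - 1117/499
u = -294*z/499 - 284/499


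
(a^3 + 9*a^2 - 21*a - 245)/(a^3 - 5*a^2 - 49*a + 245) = (a + 7)/(a - 7)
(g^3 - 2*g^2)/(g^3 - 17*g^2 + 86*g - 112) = g^2/(g^2 - 15*g + 56)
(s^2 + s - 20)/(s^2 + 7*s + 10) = (s - 4)/(s + 2)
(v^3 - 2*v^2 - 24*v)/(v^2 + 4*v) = v - 6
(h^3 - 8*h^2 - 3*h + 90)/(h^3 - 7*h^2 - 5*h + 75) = (h - 6)/(h - 5)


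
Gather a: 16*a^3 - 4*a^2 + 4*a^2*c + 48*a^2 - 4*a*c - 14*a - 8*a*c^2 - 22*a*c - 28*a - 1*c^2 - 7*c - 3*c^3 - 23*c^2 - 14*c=16*a^3 + a^2*(4*c + 44) + a*(-8*c^2 - 26*c - 42) - 3*c^3 - 24*c^2 - 21*c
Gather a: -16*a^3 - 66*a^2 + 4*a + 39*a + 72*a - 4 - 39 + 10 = -16*a^3 - 66*a^2 + 115*a - 33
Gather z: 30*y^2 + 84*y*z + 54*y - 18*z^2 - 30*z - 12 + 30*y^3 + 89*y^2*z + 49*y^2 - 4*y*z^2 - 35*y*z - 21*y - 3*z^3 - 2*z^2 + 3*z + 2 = 30*y^3 + 79*y^2 + 33*y - 3*z^3 + z^2*(-4*y - 20) + z*(89*y^2 + 49*y - 27) - 10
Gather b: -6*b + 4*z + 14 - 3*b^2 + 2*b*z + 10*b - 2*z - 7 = -3*b^2 + b*(2*z + 4) + 2*z + 7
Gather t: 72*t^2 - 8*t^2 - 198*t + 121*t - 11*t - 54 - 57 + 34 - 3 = 64*t^2 - 88*t - 80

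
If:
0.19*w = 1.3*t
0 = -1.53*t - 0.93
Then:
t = -0.61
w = -4.16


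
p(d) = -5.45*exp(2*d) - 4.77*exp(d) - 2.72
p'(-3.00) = -0.26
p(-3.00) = -2.97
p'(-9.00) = 0.00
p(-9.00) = -2.72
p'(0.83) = -68.27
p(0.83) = -42.32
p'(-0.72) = -4.90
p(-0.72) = -6.33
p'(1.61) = -296.67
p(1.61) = -162.99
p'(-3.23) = -0.21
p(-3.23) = -2.92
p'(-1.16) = -2.57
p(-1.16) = -4.75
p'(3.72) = -18756.81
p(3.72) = -9479.54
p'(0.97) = -88.43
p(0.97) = -53.23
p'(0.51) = -38.17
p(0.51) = -25.78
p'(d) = -10.9*exp(2*d) - 4.77*exp(d) = (-10.9*exp(d) - 4.77)*exp(d)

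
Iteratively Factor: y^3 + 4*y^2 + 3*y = (y)*(y^2 + 4*y + 3) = y*(y + 1)*(y + 3)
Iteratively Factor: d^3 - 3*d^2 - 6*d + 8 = (d - 1)*(d^2 - 2*d - 8) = (d - 4)*(d - 1)*(d + 2)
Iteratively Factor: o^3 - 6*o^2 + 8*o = (o - 4)*(o^2 - 2*o) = o*(o - 4)*(o - 2)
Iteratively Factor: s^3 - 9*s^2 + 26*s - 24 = (s - 2)*(s^2 - 7*s + 12) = (s - 3)*(s - 2)*(s - 4)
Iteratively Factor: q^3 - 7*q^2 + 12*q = (q - 4)*(q^2 - 3*q) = q*(q - 4)*(q - 3)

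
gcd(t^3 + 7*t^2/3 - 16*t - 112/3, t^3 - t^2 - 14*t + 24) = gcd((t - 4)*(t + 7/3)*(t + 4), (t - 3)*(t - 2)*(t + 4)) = t + 4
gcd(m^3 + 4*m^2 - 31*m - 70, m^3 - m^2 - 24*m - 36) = m + 2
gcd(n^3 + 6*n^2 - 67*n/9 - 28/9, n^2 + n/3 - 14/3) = 1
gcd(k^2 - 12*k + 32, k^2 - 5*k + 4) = k - 4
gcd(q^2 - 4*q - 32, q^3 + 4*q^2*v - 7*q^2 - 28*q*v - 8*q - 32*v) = q - 8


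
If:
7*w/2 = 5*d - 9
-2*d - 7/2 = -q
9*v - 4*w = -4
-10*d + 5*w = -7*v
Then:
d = 151/10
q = 337/10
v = 8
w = 19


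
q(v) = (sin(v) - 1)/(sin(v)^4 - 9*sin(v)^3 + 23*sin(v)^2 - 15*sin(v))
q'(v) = (sin(v) - 1)*(-4*sin(v)^3*cos(v) + 27*sin(v)^2*cos(v) - 46*sin(v)*cos(v) + 15*cos(v))/(sin(v)^4 - 9*sin(v)^3 + 23*sin(v)^2 - 15*sin(v))^2 + cos(v)/(sin(v)^4 - 9*sin(v)^3 + 23*sin(v)^2 - 15*sin(v)) = (-3*cos(v) + 16/tan(v) - 15*cos(v)/sin(v)^2)/((sin(v) - 5)^2*(sin(v) - 3)^2)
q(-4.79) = 0.13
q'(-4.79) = -0.00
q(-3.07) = -0.90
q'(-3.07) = 12.98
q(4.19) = -0.05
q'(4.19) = 0.04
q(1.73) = 0.13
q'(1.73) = 0.01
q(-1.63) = -0.04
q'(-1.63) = 0.00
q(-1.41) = -0.04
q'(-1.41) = -0.01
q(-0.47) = -0.12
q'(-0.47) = -0.28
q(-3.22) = 0.89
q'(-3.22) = 10.82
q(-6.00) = 0.28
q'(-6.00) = -0.80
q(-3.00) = -0.44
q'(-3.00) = 3.30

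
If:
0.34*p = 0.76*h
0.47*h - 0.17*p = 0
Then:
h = 0.00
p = 0.00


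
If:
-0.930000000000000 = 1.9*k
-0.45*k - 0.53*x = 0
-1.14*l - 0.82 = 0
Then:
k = -0.49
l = -0.72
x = 0.42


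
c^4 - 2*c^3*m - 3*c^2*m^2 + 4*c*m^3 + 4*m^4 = (c - 2*m)^2*(c + m)^2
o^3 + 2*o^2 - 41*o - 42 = (o - 6)*(o + 1)*(o + 7)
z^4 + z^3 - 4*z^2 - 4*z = z*(z - 2)*(z + 1)*(z + 2)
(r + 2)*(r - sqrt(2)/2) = r^2 - sqrt(2)*r/2 + 2*r - sqrt(2)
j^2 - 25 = (j - 5)*(j + 5)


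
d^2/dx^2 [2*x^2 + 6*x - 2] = 4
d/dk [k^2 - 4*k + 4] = 2*k - 4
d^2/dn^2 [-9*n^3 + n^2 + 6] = 2 - 54*n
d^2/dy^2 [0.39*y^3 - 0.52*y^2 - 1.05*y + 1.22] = 2.34*y - 1.04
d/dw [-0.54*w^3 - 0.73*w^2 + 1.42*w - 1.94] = -1.62*w^2 - 1.46*w + 1.42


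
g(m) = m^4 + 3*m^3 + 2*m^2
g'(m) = 4*m^3 + 9*m^2 + 4*m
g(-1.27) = -0.32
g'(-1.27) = 1.24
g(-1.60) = -0.61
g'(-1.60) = 0.26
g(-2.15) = 0.80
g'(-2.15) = -6.75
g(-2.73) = 9.41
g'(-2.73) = -25.23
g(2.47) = 94.63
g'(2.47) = 125.06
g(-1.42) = -0.49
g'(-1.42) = 1.01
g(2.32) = 77.20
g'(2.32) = 107.67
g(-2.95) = 16.12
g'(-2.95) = -36.17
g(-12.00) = 15840.00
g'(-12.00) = -5664.00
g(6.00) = 2016.00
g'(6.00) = 1212.00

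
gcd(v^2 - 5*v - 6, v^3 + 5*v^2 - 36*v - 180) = v - 6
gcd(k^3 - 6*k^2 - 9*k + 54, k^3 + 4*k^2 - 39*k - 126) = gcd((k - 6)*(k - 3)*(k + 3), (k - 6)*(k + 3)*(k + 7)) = k^2 - 3*k - 18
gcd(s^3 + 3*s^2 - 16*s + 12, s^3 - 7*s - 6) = 1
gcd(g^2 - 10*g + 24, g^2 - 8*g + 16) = g - 4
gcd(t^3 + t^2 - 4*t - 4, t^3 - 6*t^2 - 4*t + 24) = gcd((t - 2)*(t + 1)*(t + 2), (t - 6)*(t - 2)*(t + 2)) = t^2 - 4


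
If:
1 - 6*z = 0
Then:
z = 1/6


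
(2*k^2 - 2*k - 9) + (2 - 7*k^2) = -5*k^2 - 2*k - 7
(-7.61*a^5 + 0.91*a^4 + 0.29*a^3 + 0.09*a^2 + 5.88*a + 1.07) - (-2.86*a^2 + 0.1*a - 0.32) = -7.61*a^5 + 0.91*a^4 + 0.29*a^3 + 2.95*a^2 + 5.78*a + 1.39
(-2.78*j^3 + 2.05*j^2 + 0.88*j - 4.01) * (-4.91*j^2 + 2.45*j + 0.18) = 13.6498*j^5 - 16.8765*j^4 + 0.2013*j^3 + 22.2141*j^2 - 9.6661*j - 0.7218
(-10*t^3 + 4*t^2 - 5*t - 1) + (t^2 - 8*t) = -10*t^3 + 5*t^2 - 13*t - 1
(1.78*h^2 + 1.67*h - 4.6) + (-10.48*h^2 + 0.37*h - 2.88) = -8.7*h^2 + 2.04*h - 7.48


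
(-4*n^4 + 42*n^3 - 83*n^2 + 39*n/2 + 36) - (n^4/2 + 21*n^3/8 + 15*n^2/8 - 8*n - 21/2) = -9*n^4/2 + 315*n^3/8 - 679*n^2/8 + 55*n/2 + 93/2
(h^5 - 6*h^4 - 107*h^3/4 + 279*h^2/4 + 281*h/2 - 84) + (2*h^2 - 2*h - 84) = h^5 - 6*h^4 - 107*h^3/4 + 287*h^2/4 + 277*h/2 - 168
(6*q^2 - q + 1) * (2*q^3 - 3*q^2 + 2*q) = 12*q^5 - 20*q^4 + 17*q^3 - 5*q^2 + 2*q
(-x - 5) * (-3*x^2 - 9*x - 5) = 3*x^3 + 24*x^2 + 50*x + 25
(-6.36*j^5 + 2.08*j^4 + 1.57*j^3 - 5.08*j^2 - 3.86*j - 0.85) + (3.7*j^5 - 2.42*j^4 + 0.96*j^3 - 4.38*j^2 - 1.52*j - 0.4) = -2.66*j^5 - 0.34*j^4 + 2.53*j^3 - 9.46*j^2 - 5.38*j - 1.25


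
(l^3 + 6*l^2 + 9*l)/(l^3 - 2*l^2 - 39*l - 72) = l/(l - 8)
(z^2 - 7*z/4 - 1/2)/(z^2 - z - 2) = (z + 1/4)/(z + 1)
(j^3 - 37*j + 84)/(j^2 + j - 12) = (j^2 + 3*j - 28)/(j + 4)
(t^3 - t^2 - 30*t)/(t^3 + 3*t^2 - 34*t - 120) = t/(t + 4)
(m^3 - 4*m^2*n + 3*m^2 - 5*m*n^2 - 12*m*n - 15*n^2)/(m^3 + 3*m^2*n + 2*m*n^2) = (m^2 - 5*m*n + 3*m - 15*n)/(m*(m + 2*n))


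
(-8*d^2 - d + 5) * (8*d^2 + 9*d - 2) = -64*d^4 - 80*d^3 + 47*d^2 + 47*d - 10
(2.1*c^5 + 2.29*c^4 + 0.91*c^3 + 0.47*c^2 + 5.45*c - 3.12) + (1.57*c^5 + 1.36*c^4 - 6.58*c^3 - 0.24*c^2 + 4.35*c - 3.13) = 3.67*c^5 + 3.65*c^4 - 5.67*c^3 + 0.23*c^2 + 9.8*c - 6.25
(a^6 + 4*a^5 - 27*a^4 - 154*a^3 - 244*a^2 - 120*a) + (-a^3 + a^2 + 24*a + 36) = a^6 + 4*a^5 - 27*a^4 - 155*a^3 - 243*a^2 - 96*a + 36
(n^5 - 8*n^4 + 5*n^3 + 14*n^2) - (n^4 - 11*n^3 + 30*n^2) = n^5 - 9*n^4 + 16*n^3 - 16*n^2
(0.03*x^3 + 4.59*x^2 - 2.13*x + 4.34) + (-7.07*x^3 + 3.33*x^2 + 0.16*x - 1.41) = -7.04*x^3 + 7.92*x^2 - 1.97*x + 2.93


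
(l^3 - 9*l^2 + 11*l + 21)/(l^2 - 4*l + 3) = (l^2 - 6*l - 7)/(l - 1)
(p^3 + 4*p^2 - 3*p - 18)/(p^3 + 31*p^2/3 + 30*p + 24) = 3*(p^2 + p - 6)/(3*p^2 + 22*p + 24)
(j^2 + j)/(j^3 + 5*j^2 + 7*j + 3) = j/(j^2 + 4*j + 3)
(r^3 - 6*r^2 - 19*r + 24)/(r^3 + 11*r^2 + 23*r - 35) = (r^2 - 5*r - 24)/(r^2 + 12*r + 35)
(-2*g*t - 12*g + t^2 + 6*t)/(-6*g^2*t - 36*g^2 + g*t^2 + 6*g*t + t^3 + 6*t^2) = 1/(3*g + t)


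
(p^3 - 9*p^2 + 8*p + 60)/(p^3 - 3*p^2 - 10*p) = (p - 6)/p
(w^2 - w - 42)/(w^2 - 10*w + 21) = (w + 6)/(w - 3)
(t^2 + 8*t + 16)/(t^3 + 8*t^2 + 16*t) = 1/t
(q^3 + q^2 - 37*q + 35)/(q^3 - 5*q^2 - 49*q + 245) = (q - 1)/(q - 7)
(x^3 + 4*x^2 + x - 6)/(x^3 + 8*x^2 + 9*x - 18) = (x + 2)/(x + 6)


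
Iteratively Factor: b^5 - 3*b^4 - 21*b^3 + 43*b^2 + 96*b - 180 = (b + 3)*(b^4 - 6*b^3 - 3*b^2 + 52*b - 60) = (b + 3)^2*(b^3 - 9*b^2 + 24*b - 20) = (b - 2)*(b + 3)^2*(b^2 - 7*b + 10) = (b - 2)^2*(b + 3)^2*(b - 5)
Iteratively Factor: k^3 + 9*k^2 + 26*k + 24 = (k + 4)*(k^2 + 5*k + 6) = (k + 2)*(k + 4)*(k + 3)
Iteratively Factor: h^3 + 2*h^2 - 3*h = (h + 3)*(h^2 - h) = h*(h + 3)*(h - 1)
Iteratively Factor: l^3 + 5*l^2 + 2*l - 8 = (l + 4)*(l^2 + l - 2) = (l - 1)*(l + 4)*(l + 2)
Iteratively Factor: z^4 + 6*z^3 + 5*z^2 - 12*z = (z)*(z^3 + 6*z^2 + 5*z - 12) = z*(z + 4)*(z^2 + 2*z - 3) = z*(z - 1)*(z + 4)*(z + 3)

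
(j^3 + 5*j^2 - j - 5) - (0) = j^3 + 5*j^2 - j - 5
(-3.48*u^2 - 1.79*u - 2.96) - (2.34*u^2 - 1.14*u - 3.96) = -5.82*u^2 - 0.65*u + 1.0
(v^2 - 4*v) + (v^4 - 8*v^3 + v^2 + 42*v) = v^4 - 8*v^3 + 2*v^2 + 38*v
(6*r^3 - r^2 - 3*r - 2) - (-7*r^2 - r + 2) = 6*r^3 + 6*r^2 - 2*r - 4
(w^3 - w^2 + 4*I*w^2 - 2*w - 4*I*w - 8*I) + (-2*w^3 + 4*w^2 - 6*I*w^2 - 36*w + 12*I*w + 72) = -w^3 + 3*w^2 - 2*I*w^2 - 38*w + 8*I*w + 72 - 8*I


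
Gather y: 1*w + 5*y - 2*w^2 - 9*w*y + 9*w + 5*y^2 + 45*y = -2*w^2 + 10*w + 5*y^2 + y*(50 - 9*w)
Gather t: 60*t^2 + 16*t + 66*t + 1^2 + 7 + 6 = 60*t^2 + 82*t + 14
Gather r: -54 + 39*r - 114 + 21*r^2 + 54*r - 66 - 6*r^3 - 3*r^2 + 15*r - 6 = -6*r^3 + 18*r^2 + 108*r - 240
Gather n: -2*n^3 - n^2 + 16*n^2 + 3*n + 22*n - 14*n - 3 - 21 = -2*n^3 + 15*n^2 + 11*n - 24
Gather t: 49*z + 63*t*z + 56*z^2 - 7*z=63*t*z + 56*z^2 + 42*z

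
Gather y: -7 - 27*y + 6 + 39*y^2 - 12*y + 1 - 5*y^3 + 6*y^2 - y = -5*y^3 + 45*y^2 - 40*y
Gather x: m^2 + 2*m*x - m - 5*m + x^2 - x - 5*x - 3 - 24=m^2 - 6*m + x^2 + x*(2*m - 6) - 27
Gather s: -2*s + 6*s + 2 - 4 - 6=4*s - 8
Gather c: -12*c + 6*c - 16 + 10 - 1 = -6*c - 7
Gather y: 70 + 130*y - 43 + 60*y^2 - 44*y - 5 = 60*y^2 + 86*y + 22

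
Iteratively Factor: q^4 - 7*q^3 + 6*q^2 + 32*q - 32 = (q - 1)*(q^3 - 6*q^2 + 32) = (q - 4)*(q - 1)*(q^2 - 2*q - 8) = (q - 4)^2*(q - 1)*(q + 2)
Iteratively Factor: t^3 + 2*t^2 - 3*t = (t - 1)*(t^2 + 3*t) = (t - 1)*(t + 3)*(t)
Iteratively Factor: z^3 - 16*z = (z + 4)*(z^2 - 4*z) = z*(z + 4)*(z - 4)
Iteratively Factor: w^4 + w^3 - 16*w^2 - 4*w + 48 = (w - 3)*(w^3 + 4*w^2 - 4*w - 16) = (w - 3)*(w + 2)*(w^2 + 2*w - 8) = (w - 3)*(w - 2)*(w + 2)*(w + 4)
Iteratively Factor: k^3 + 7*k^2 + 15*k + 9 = (k + 1)*(k^2 + 6*k + 9) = (k + 1)*(k + 3)*(k + 3)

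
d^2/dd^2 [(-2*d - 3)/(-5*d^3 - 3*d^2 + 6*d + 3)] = 6*(50*d^5 + 180*d^4 + 146*d^3 - 3*d^2 + 9*d + 33)/(125*d^9 + 225*d^8 - 315*d^7 - 738*d^6 + 108*d^5 + 783*d^4 + 243*d^3 - 243*d^2 - 162*d - 27)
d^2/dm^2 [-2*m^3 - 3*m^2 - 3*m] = -12*m - 6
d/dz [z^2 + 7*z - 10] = 2*z + 7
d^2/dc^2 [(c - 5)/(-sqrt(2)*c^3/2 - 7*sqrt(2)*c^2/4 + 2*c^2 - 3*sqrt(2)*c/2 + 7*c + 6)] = 8*(4*(5 - c)*(3*sqrt(2)*c^2 - 8*c + 7*sqrt(2)*c - 14 + 3*sqrt(2))^2 + (6*sqrt(2)*c^2 - 16*c + 14*sqrt(2)*c + (c - 5)*(6*sqrt(2)*c - 8 + 7*sqrt(2)) - 28 + 6*sqrt(2))*(2*sqrt(2)*c^3 - 8*c^2 + 7*sqrt(2)*c^2 - 28*c + 6*sqrt(2)*c - 24))/(2*sqrt(2)*c^3 - 8*c^2 + 7*sqrt(2)*c^2 - 28*c + 6*sqrt(2)*c - 24)^3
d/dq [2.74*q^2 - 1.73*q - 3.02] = 5.48*q - 1.73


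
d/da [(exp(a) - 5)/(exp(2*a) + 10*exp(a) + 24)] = (-2*(exp(a) - 5)*(exp(a) + 5) + exp(2*a) + 10*exp(a) + 24)*exp(a)/(exp(2*a) + 10*exp(a) + 24)^2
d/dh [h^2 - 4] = 2*h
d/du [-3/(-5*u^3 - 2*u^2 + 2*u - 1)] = 3*(-15*u^2 - 4*u + 2)/(5*u^3 + 2*u^2 - 2*u + 1)^2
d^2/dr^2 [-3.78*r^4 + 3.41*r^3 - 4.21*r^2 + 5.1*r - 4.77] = -45.36*r^2 + 20.46*r - 8.42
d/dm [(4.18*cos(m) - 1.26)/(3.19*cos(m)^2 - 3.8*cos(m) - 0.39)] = (13.3342*cos(m)^2 - 8.0388*cos(m) + 6.4182)*sin(m)/(10.1761*cos(m)^4 - 24.244*cos(m)^3 + 11.9518*cos(m)^2 + 2.964*cos(m) + 0.1521)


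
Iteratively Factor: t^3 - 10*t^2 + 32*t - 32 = (t - 2)*(t^2 - 8*t + 16) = (t - 4)*(t - 2)*(t - 4)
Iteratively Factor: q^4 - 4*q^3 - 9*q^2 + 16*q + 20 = (q - 5)*(q^3 + q^2 - 4*q - 4) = (q - 5)*(q + 1)*(q^2 - 4) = (q - 5)*(q - 2)*(q + 1)*(q + 2)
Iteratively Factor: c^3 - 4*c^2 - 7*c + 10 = (c - 1)*(c^2 - 3*c - 10) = (c - 1)*(c + 2)*(c - 5)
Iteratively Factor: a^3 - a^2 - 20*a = (a + 4)*(a^2 - 5*a) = a*(a + 4)*(a - 5)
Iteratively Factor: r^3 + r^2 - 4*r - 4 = (r + 2)*(r^2 - r - 2) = (r + 1)*(r + 2)*(r - 2)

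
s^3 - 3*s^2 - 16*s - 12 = (s - 6)*(s + 1)*(s + 2)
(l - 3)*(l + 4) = l^2 + l - 12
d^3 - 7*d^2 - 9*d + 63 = (d - 7)*(d - 3)*(d + 3)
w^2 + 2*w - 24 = (w - 4)*(w + 6)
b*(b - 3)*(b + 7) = b^3 + 4*b^2 - 21*b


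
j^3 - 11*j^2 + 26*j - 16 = (j - 8)*(j - 2)*(j - 1)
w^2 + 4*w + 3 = (w + 1)*(w + 3)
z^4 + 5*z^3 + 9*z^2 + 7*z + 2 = (z + 1)^3*(z + 2)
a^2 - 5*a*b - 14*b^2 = (a - 7*b)*(a + 2*b)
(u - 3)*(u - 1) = u^2 - 4*u + 3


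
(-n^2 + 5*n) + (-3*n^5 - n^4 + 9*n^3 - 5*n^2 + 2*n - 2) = -3*n^5 - n^4 + 9*n^3 - 6*n^2 + 7*n - 2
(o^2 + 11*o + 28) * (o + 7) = o^3 + 18*o^2 + 105*o + 196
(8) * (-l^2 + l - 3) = -8*l^2 + 8*l - 24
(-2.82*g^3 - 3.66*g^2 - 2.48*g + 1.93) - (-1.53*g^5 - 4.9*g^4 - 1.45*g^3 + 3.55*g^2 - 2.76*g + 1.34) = 1.53*g^5 + 4.9*g^4 - 1.37*g^3 - 7.21*g^2 + 0.28*g + 0.59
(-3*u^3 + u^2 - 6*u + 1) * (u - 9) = -3*u^4 + 28*u^3 - 15*u^2 + 55*u - 9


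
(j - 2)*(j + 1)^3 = j^4 + j^3 - 3*j^2 - 5*j - 2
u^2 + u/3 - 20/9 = (u - 4/3)*(u + 5/3)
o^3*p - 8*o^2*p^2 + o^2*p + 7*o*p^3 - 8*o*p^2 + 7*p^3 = (o - 7*p)*(o - p)*(o*p + p)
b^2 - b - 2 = (b - 2)*(b + 1)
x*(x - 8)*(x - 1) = x^3 - 9*x^2 + 8*x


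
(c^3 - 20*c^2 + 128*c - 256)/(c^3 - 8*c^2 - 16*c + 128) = (c - 8)/(c + 4)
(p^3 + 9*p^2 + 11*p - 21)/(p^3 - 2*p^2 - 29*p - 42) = (p^2 + 6*p - 7)/(p^2 - 5*p - 14)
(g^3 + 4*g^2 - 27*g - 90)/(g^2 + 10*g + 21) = (g^2 + g - 30)/(g + 7)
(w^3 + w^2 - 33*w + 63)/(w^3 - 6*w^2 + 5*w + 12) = (w^2 + 4*w - 21)/(w^2 - 3*w - 4)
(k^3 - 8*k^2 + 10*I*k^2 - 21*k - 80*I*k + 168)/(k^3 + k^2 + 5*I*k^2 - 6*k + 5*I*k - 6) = (k^2 + k*(-8 + 7*I) - 56*I)/(k^2 + k*(1 + 2*I) + 2*I)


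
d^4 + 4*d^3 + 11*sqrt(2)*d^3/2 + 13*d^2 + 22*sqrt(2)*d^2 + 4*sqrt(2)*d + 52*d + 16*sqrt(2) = (d + 4)*(d + sqrt(2)/2)*(d + sqrt(2))*(d + 4*sqrt(2))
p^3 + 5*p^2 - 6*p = p*(p - 1)*(p + 6)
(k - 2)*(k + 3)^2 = k^3 + 4*k^2 - 3*k - 18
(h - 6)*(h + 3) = h^2 - 3*h - 18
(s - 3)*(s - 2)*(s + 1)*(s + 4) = s^4 - 15*s^2 + 10*s + 24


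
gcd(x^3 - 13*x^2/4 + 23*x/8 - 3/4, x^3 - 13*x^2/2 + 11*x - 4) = x^2 - 5*x/2 + 1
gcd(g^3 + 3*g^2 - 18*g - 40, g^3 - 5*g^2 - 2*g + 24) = g^2 - 2*g - 8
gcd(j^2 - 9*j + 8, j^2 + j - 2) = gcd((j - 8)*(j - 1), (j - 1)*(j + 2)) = j - 1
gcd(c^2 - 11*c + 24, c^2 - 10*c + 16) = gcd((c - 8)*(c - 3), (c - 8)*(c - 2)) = c - 8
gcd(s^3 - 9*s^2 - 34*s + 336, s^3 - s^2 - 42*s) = s^2 - s - 42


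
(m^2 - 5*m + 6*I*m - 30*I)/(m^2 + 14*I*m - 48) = (m - 5)/(m + 8*I)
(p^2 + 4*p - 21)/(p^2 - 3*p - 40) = (-p^2 - 4*p + 21)/(-p^2 + 3*p + 40)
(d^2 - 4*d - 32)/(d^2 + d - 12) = (d - 8)/(d - 3)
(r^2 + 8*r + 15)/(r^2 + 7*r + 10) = (r + 3)/(r + 2)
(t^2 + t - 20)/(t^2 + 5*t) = (t - 4)/t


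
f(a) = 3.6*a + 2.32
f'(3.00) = 3.60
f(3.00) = 13.12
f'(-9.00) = 3.60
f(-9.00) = -30.08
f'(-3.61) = 3.60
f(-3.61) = -10.68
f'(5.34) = 3.60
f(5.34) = 21.54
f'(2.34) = 3.60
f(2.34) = 10.74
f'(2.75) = 3.60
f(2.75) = 12.22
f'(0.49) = 3.60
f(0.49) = 4.08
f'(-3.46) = 3.60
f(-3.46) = -10.14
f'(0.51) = 3.60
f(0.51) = 4.16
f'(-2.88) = 3.60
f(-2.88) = -8.05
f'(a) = 3.60000000000000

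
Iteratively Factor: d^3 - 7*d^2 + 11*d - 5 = (d - 1)*(d^2 - 6*d + 5) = (d - 5)*(d - 1)*(d - 1)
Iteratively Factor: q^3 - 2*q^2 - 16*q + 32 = (q + 4)*(q^2 - 6*q + 8) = (q - 2)*(q + 4)*(q - 4)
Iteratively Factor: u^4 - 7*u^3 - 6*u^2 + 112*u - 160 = (u - 5)*(u^3 - 2*u^2 - 16*u + 32) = (u - 5)*(u - 4)*(u^2 + 2*u - 8) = (u - 5)*(u - 4)*(u + 4)*(u - 2)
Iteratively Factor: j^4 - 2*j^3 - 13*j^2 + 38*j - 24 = (j + 4)*(j^3 - 6*j^2 + 11*j - 6) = (j - 3)*(j + 4)*(j^2 - 3*j + 2) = (j - 3)*(j - 1)*(j + 4)*(j - 2)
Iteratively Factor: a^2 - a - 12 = (a - 4)*(a + 3)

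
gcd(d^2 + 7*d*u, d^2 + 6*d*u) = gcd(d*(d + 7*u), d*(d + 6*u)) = d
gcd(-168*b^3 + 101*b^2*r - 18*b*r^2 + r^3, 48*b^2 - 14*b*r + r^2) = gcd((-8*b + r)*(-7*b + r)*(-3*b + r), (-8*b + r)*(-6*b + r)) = -8*b + r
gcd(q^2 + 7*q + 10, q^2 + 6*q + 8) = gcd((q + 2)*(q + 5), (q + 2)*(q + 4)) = q + 2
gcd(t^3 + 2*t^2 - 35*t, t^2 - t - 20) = t - 5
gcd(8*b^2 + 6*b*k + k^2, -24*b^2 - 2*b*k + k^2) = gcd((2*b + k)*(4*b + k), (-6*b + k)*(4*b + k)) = 4*b + k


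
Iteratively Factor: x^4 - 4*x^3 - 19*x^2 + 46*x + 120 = (x - 5)*(x^3 + x^2 - 14*x - 24) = (x - 5)*(x - 4)*(x^2 + 5*x + 6) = (x - 5)*(x - 4)*(x + 3)*(x + 2)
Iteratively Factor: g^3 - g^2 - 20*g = (g - 5)*(g^2 + 4*g) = g*(g - 5)*(g + 4)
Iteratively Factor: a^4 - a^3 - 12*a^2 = (a + 3)*(a^3 - 4*a^2) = (a - 4)*(a + 3)*(a^2) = a*(a - 4)*(a + 3)*(a)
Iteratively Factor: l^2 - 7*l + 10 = (l - 5)*(l - 2)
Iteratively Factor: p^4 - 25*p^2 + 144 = (p - 4)*(p^3 + 4*p^2 - 9*p - 36) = (p - 4)*(p + 3)*(p^2 + p - 12) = (p - 4)*(p + 3)*(p + 4)*(p - 3)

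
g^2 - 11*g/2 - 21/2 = (g - 7)*(g + 3/2)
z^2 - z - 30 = (z - 6)*(z + 5)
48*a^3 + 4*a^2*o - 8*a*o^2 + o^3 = (-6*a + o)*(-4*a + o)*(2*a + o)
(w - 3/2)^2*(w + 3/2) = w^3 - 3*w^2/2 - 9*w/4 + 27/8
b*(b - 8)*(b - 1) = b^3 - 9*b^2 + 8*b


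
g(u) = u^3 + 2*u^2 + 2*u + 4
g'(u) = 3*u^2 + 4*u + 2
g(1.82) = 20.29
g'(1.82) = 19.22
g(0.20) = 4.49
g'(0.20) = 2.92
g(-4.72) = -66.04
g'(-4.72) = 49.96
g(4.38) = 135.16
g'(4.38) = 77.07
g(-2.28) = -2.02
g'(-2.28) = 8.48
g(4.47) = 142.22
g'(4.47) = 79.82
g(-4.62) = -61.16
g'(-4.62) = 47.55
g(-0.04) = 3.92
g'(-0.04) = 1.84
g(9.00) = 913.00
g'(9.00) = 281.00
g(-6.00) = -152.00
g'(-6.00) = 86.00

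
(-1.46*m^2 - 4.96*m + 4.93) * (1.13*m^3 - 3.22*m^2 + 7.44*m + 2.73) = -1.6498*m^5 - 0.903599999999999*m^4 + 10.6797*m^3 - 56.7628*m^2 + 23.1384*m + 13.4589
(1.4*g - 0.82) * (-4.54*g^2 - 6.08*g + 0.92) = -6.356*g^3 - 4.7892*g^2 + 6.2736*g - 0.7544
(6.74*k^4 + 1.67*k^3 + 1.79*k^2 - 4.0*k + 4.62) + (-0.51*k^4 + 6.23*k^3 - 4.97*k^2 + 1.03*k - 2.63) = 6.23*k^4 + 7.9*k^3 - 3.18*k^2 - 2.97*k + 1.99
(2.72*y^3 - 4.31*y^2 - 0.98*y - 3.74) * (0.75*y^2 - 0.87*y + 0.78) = 2.04*y^5 - 5.5989*y^4 + 5.1363*y^3 - 5.3142*y^2 + 2.4894*y - 2.9172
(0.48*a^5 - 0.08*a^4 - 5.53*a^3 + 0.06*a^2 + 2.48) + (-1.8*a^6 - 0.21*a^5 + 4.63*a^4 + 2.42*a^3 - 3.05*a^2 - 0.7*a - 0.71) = -1.8*a^6 + 0.27*a^5 + 4.55*a^4 - 3.11*a^3 - 2.99*a^2 - 0.7*a + 1.77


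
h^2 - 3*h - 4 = (h - 4)*(h + 1)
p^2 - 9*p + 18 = (p - 6)*(p - 3)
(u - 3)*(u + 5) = u^2 + 2*u - 15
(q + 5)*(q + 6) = q^2 + 11*q + 30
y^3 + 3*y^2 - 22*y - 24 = (y - 4)*(y + 1)*(y + 6)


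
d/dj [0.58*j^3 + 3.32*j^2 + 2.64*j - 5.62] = 1.74*j^2 + 6.64*j + 2.64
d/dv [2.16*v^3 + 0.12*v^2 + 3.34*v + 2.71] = 6.48*v^2 + 0.24*v + 3.34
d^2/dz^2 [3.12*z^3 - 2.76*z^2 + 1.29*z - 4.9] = 18.72*z - 5.52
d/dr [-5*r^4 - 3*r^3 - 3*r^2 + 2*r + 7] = -20*r^3 - 9*r^2 - 6*r + 2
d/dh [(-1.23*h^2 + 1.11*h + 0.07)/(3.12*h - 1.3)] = (-3.8376*h^2 + 3.198*h - 1.6614)/(9.7344*h^2 - 8.112*h + 1.69)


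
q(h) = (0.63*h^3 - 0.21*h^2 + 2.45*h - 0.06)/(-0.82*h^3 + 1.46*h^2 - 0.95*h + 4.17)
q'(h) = (1.89*h^2 - 0.42*h + 2.45)/(-0.82*h^3 + 1.46*h^2 - 0.95*h + 4.17) + (2.46*h^2 - 2.92*h + 0.95)*(0.63*h^3 - 0.21*h^2 + 2.45*h - 0.06)/(-0.82*h^3 + 1.46*h^2 - 0.95*h + 4.17)^2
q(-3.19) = -0.63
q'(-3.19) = 0.02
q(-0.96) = -0.44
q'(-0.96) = 0.27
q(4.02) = -1.61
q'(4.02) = 0.53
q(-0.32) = -0.19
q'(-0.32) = 0.51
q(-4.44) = -0.64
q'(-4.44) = 0.01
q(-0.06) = -0.05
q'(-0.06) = 0.57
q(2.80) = -3.76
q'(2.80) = 5.81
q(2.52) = -7.16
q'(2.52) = 25.35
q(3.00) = -2.92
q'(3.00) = 3.07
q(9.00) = -0.96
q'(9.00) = 0.03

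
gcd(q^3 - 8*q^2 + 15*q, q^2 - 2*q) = q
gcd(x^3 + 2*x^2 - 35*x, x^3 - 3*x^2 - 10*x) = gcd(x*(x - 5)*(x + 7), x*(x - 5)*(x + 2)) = x^2 - 5*x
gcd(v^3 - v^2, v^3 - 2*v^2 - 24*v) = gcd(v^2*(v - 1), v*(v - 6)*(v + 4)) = v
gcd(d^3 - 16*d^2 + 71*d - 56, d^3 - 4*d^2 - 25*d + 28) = d^2 - 8*d + 7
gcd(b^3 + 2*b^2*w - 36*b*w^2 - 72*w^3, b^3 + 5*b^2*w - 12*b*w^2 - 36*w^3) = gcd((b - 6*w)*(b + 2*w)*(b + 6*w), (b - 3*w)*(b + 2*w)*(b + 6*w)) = b^2 + 8*b*w + 12*w^2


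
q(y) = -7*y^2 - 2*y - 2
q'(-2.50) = 33.00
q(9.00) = -587.00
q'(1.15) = -18.10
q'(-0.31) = 2.34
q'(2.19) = -32.66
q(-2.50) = -40.75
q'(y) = -14*y - 2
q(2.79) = -62.07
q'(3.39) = -49.46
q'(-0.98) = 11.72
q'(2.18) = -32.52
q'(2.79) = -41.06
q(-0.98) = -6.76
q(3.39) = -89.22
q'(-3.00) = 40.00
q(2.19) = -39.95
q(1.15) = -13.56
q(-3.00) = -59.00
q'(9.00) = -128.00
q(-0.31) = -2.05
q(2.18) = -39.63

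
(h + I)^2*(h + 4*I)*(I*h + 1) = I*h^4 - 5*h^3 - 3*I*h^2 - 5*h - 4*I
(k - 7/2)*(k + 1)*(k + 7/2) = k^3 + k^2 - 49*k/4 - 49/4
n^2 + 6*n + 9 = (n + 3)^2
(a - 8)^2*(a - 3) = a^3 - 19*a^2 + 112*a - 192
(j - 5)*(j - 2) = j^2 - 7*j + 10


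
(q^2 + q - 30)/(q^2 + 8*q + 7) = (q^2 + q - 30)/(q^2 + 8*q + 7)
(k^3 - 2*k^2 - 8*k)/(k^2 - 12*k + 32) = k*(k + 2)/(k - 8)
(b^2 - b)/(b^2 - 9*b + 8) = b/(b - 8)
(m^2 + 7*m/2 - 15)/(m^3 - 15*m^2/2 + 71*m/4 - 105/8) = 4*(m + 6)/(4*m^2 - 20*m + 21)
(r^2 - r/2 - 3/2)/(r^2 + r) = (r - 3/2)/r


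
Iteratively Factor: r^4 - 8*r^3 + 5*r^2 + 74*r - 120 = (r - 4)*(r^3 - 4*r^2 - 11*r + 30) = (r - 5)*(r - 4)*(r^2 + r - 6) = (r - 5)*(r - 4)*(r + 3)*(r - 2)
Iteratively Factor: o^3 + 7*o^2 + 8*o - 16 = (o + 4)*(o^2 + 3*o - 4) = (o + 4)^2*(o - 1)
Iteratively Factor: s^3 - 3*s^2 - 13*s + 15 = (s - 1)*(s^2 - 2*s - 15) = (s - 5)*(s - 1)*(s + 3)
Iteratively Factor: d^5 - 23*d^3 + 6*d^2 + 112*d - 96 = (d - 2)*(d^4 + 2*d^3 - 19*d^2 - 32*d + 48) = (d - 2)*(d - 1)*(d^3 + 3*d^2 - 16*d - 48) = (d - 2)*(d - 1)*(d + 3)*(d^2 - 16) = (d - 2)*(d - 1)*(d + 3)*(d + 4)*(d - 4)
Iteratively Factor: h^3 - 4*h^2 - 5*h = (h - 5)*(h^2 + h) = h*(h - 5)*(h + 1)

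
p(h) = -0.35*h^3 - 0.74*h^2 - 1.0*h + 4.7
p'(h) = -1.05*h^2 - 1.48*h - 1.0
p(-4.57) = 27.22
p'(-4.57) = -16.17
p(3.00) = -14.41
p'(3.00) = -14.89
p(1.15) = 2.04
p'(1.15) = -4.09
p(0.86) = 3.07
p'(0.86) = -3.05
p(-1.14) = 5.40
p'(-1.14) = -0.68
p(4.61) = -49.93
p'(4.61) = -30.14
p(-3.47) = 13.88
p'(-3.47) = -8.51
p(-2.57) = 8.32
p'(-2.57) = -4.13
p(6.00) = -103.54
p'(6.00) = -47.68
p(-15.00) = 1034.45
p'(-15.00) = -215.05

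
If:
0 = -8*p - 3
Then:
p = -3/8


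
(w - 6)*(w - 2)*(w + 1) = w^3 - 7*w^2 + 4*w + 12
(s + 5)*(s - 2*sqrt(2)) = s^2 - 2*sqrt(2)*s + 5*s - 10*sqrt(2)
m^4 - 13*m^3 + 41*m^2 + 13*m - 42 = (m - 7)*(m - 6)*(m - 1)*(m + 1)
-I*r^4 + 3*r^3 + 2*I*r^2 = r^2*(r + 2*I)*(-I*r + 1)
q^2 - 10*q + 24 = (q - 6)*(q - 4)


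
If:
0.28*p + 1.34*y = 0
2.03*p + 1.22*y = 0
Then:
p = 0.00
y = 0.00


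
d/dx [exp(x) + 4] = exp(x)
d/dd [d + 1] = 1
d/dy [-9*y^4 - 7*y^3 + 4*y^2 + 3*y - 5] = -36*y^3 - 21*y^2 + 8*y + 3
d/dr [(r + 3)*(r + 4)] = 2*r + 7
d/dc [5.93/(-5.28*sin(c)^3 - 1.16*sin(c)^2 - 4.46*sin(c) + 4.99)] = (93.9312*sin(c)^2 + 13.7576*sin(c) + 26.4478)*cos(c)/(5.28*sin(c)^3 + 1.16*sin(c)^2 + 4.46*sin(c) - 4.99)^2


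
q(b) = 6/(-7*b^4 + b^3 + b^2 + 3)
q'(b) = 6*(28*b^3 - 3*b^2 - 2*b)/(-7*b^4 + b^3 + b^2 + 3)^2 = 6*b*(28*b^2 - 3*b - 2)/(-7*b^4 + b^3 + b^2 + 3)^2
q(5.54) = -0.00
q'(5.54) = 0.00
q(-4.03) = -0.00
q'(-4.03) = -0.00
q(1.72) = -0.12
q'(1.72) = 0.31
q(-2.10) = -0.04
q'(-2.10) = -0.08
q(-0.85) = -11.00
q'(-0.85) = -355.92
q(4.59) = -0.00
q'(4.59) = 0.00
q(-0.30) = 2.00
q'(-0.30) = -0.28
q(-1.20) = -0.51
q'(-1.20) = -2.17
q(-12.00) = 0.00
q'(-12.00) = 0.00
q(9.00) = 0.00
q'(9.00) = 0.00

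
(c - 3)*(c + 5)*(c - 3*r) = c^3 - 3*c^2*r + 2*c^2 - 6*c*r - 15*c + 45*r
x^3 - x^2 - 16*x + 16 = (x - 4)*(x - 1)*(x + 4)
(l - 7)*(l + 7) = l^2 - 49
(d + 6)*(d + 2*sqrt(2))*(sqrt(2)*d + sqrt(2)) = sqrt(2)*d^3 + 4*d^2 + 7*sqrt(2)*d^2 + 6*sqrt(2)*d + 28*d + 24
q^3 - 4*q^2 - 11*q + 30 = (q - 5)*(q - 2)*(q + 3)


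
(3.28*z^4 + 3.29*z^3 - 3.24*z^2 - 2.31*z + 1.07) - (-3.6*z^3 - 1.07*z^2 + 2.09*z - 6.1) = 3.28*z^4 + 6.89*z^3 - 2.17*z^2 - 4.4*z + 7.17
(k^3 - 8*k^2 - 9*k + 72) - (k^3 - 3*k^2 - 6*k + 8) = -5*k^2 - 3*k + 64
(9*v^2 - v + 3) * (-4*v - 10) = -36*v^3 - 86*v^2 - 2*v - 30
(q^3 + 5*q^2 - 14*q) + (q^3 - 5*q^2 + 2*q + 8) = 2*q^3 - 12*q + 8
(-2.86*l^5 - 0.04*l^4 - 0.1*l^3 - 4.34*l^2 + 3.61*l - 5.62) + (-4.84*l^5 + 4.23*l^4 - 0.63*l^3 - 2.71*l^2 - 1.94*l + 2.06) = -7.7*l^5 + 4.19*l^4 - 0.73*l^3 - 7.05*l^2 + 1.67*l - 3.56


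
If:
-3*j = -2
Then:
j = 2/3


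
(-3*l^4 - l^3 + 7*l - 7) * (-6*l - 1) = 18*l^5 + 9*l^4 + l^3 - 42*l^2 + 35*l + 7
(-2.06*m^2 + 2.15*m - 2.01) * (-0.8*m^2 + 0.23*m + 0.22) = 1.648*m^4 - 2.1938*m^3 + 1.6493*m^2 + 0.0107*m - 0.4422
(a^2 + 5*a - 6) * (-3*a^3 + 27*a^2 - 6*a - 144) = -3*a^5 + 12*a^4 + 147*a^3 - 336*a^2 - 684*a + 864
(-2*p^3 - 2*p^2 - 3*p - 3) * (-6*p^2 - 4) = 12*p^5 + 12*p^4 + 26*p^3 + 26*p^2 + 12*p + 12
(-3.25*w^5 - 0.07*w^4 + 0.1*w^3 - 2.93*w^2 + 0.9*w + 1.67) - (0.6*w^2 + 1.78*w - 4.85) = -3.25*w^5 - 0.07*w^4 + 0.1*w^3 - 3.53*w^2 - 0.88*w + 6.52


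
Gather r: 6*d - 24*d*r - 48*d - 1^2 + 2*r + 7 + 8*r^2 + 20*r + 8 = -42*d + 8*r^2 + r*(22 - 24*d) + 14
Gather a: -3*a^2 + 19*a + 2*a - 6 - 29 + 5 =-3*a^2 + 21*a - 30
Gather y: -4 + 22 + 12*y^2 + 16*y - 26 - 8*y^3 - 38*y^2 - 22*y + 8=-8*y^3 - 26*y^2 - 6*y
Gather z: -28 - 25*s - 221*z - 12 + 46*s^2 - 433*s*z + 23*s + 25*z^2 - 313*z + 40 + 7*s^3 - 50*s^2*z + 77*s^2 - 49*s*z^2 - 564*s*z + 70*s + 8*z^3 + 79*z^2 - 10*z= 7*s^3 + 123*s^2 + 68*s + 8*z^3 + z^2*(104 - 49*s) + z*(-50*s^2 - 997*s - 544)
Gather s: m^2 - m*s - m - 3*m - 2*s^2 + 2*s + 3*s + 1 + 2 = m^2 - 4*m - 2*s^2 + s*(5 - m) + 3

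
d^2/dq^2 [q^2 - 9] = 2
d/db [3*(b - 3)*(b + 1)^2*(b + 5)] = 12*b^3 + 36*b^2 - 60*b - 84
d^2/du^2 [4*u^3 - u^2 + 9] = 24*u - 2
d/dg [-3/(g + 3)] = 3/(g + 3)^2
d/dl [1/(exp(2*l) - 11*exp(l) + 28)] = (11 - 2*exp(l))*exp(l)/(exp(2*l) - 11*exp(l) + 28)^2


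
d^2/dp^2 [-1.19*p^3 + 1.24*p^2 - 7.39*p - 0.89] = 2.48 - 7.14*p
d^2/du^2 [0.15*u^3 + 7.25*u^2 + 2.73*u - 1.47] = 0.9*u + 14.5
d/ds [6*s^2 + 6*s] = 12*s + 6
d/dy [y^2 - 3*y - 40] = 2*y - 3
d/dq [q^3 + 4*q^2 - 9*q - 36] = 3*q^2 + 8*q - 9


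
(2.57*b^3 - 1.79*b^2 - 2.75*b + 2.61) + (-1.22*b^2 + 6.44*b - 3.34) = 2.57*b^3 - 3.01*b^2 + 3.69*b - 0.73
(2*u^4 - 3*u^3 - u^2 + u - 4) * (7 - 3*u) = -6*u^5 + 23*u^4 - 18*u^3 - 10*u^2 + 19*u - 28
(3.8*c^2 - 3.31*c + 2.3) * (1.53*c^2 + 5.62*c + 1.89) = 5.814*c^4 + 16.2917*c^3 - 7.9012*c^2 + 6.6701*c + 4.347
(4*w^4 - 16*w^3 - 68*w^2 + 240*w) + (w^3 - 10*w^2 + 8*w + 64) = 4*w^4 - 15*w^3 - 78*w^2 + 248*w + 64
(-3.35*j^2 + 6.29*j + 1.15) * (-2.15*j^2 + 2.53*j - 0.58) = 7.2025*j^4 - 21.999*j^3 + 15.3842*j^2 - 0.7387*j - 0.667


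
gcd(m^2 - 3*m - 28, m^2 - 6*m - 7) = m - 7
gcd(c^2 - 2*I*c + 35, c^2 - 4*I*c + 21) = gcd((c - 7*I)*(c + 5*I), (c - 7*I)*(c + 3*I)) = c - 7*I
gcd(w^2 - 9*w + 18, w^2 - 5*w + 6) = w - 3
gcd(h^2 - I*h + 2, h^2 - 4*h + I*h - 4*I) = h + I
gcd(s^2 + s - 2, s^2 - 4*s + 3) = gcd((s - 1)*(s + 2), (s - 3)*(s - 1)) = s - 1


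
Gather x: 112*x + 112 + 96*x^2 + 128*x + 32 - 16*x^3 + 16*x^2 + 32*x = -16*x^3 + 112*x^2 + 272*x + 144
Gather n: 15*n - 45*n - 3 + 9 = 6 - 30*n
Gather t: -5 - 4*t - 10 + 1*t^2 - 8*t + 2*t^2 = 3*t^2 - 12*t - 15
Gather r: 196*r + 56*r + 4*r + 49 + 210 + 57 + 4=256*r + 320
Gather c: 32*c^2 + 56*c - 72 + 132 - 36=32*c^2 + 56*c + 24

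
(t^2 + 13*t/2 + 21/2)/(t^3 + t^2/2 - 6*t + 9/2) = (2*t + 7)/(2*t^2 - 5*t + 3)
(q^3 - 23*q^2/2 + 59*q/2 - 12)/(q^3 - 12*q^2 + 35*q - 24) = (q - 1/2)/(q - 1)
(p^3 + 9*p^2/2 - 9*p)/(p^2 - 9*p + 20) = p*(2*p^2 + 9*p - 18)/(2*(p^2 - 9*p + 20))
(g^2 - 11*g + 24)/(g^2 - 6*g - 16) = (g - 3)/(g + 2)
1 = 1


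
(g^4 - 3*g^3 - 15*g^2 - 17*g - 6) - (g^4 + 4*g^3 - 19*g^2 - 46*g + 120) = -7*g^3 + 4*g^2 + 29*g - 126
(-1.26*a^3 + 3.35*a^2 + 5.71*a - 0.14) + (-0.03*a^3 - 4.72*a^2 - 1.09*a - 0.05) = -1.29*a^3 - 1.37*a^2 + 4.62*a - 0.19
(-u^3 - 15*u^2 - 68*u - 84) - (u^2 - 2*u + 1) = -u^3 - 16*u^2 - 66*u - 85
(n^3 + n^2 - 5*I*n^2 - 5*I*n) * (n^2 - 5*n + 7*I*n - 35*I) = n^5 - 4*n^4 + 2*I*n^4 + 30*n^3 - 8*I*n^3 - 140*n^2 - 10*I*n^2 - 175*n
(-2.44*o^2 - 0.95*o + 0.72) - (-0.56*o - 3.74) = -2.44*o^2 - 0.39*o + 4.46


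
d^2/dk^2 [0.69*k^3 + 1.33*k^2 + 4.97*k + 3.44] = 4.14*k + 2.66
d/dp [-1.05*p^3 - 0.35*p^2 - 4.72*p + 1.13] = -3.15*p^2 - 0.7*p - 4.72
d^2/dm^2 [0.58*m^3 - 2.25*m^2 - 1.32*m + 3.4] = 3.48*m - 4.5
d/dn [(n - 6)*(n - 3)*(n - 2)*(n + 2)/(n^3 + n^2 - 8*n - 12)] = (n^2 + 4*n - 28)/(n^2 + 4*n + 4)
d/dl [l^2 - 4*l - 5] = 2*l - 4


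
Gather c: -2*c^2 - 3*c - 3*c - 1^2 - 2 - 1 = -2*c^2 - 6*c - 4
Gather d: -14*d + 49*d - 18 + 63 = 35*d + 45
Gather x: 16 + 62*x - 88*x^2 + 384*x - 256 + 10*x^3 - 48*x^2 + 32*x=10*x^3 - 136*x^2 + 478*x - 240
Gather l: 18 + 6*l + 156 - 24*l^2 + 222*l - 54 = -24*l^2 + 228*l + 120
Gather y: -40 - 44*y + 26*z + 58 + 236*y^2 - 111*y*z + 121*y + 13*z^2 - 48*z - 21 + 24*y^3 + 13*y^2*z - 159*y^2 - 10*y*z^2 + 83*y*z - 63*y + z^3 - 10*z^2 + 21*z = 24*y^3 + y^2*(13*z + 77) + y*(-10*z^2 - 28*z + 14) + z^3 + 3*z^2 - z - 3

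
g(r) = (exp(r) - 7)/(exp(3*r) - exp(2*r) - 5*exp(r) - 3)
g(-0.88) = 1.27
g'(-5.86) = -0.01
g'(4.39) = -0.00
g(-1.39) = 1.57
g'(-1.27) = -0.57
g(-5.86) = 2.32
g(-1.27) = 1.51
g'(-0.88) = -0.62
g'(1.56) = 0.25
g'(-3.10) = -0.17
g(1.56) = -0.04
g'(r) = (exp(r) - 7)*(-3*exp(3*r) + 2*exp(2*r) + 5*exp(r))/(exp(3*r) - exp(2*r) - 5*exp(r) - 3)^2 + exp(r)/(exp(3*r) - exp(2*r) - 5*exp(r) - 3) = 2*(-exp(2*r) + 12*exp(r) - 19)*exp(r)/(exp(5*r) - 3*exp(4*r) - 6*exp(3*r) + 10*exp(2*r) + 21*exp(r) + 9)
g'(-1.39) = -0.54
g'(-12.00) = 0.00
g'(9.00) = 0.00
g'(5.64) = -0.00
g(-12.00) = 2.33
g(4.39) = 0.00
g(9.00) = 0.00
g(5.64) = 0.00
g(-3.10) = 2.16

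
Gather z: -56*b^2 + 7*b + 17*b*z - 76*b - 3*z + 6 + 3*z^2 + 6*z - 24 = -56*b^2 - 69*b + 3*z^2 + z*(17*b + 3) - 18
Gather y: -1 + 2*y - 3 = 2*y - 4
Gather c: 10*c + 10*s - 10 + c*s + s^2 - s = c*(s + 10) + s^2 + 9*s - 10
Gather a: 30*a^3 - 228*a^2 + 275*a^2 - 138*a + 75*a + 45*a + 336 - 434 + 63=30*a^3 + 47*a^2 - 18*a - 35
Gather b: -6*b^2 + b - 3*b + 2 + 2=-6*b^2 - 2*b + 4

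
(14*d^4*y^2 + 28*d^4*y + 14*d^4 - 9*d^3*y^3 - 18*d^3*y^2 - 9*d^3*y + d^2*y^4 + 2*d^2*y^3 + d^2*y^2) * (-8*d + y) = -112*d^5*y^2 - 224*d^5*y - 112*d^5 + 86*d^4*y^3 + 172*d^4*y^2 + 86*d^4*y - 17*d^3*y^4 - 34*d^3*y^3 - 17*d^3*y^2 + d^2*y^5 + 2*d^2*y^4 + d^2*y^3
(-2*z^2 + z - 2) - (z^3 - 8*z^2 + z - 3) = -z^3 + 6*z^2 + 1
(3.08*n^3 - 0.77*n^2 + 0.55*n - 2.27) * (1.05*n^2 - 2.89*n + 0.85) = 3.234*n^5 - 9.7097*n^4 + 5.4208*n^3 - 4.6275*n^2 + 7.0278*n - 1.9295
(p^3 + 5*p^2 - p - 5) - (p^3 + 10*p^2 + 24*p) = -5*p^2 - 25*p - 5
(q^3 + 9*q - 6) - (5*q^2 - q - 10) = q^3 - 5*q^2 + 10*q + 4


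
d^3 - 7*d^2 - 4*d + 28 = (d - 7)*(d - 2)*(d + 2)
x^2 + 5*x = x*(x + 5)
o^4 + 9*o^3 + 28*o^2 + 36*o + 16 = (o + 1)*(o + 2)^2*(o + 4)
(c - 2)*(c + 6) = c^2 + 4*c - 12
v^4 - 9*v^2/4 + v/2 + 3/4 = (v - 1)^2*(v + 1/2)*(v + 3/2)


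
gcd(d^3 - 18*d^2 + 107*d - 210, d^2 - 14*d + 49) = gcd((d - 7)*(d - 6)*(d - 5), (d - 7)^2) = d - 7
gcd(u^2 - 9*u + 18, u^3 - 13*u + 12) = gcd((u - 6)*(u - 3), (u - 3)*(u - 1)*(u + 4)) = u - 3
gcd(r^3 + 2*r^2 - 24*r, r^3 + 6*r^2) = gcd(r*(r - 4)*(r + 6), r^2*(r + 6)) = r^2 + 6*r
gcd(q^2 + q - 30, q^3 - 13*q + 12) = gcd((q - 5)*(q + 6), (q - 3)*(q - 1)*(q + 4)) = 1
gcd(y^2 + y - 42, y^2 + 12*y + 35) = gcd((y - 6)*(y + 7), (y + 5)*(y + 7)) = y + 7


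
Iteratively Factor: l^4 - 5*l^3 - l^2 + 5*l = (l - 5)*(l^3 - l) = (l - 5)*(l - 1)*(l^2 + l) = (l - 5)*(l - 1)*(l + 1)*(l)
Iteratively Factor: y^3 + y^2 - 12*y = (y + 4)*(y^2 - 3*y) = (y - 3)*(y + 4)*(y)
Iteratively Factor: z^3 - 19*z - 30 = (z + 3)*(z^2 - 3*z - 10) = (z - 5)*(z + 3)*(z + 2)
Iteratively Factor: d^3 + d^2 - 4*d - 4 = (d - 2)*(d^2 + 3*d + 2) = (d - 2)*(d + 2)*(d + 1)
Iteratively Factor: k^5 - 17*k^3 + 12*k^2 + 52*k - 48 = (k - 1)*(k^4 + k^3 - 16*k^2 - 4*k + 48) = (k - 2)*(k - 1)*(k^3 + 3*k^2 - 10*k - 24) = (k - 2)*(k - 1)*(k + 4)*(k^2 - k - 6) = (k - 2)*(k - 1)*(k + 2)*(k + 4)*(k - 3)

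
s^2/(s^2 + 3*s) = s/(s + 3)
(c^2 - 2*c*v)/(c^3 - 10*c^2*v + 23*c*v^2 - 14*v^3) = c/(c^2 - 8*c*v + 7*v^2)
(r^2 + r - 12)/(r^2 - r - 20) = (r - 3)/(r - 5)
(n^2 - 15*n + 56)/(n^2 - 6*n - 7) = (n - 8)/(n + 1)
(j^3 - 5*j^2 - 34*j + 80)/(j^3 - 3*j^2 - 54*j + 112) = (j + 5)/(j + 7)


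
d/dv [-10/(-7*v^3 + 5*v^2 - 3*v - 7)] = 10*(-21*v^2 + 10*v - 3)/(7*v^3 - 5*v^2 + 3*v + 7)^2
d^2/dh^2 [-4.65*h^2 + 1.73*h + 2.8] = -9.30000000000000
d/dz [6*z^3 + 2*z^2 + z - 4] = 18*z^2 + 4*z + 1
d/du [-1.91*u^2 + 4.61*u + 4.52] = 4.61 - 3.82*u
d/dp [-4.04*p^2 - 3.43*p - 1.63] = -8.08*p - 3.43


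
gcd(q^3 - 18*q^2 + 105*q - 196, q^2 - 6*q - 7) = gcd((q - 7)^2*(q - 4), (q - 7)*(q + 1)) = q - 7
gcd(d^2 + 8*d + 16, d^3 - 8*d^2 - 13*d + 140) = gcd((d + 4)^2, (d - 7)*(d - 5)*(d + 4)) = d + 4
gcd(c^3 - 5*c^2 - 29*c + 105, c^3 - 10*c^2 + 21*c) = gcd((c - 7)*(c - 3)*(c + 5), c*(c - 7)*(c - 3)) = c^2 - 10*c + 21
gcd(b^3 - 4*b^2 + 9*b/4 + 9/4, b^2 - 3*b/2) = b - 3/2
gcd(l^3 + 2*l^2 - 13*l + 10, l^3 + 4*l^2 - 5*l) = l^2 + 4*l - 5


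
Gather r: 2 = 2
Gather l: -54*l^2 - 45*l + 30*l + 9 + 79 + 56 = -54*l^2 - 15*l + 144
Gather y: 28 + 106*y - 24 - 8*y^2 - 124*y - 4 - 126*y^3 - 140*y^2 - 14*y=-126*y^3 - 148*y^2 - 32*y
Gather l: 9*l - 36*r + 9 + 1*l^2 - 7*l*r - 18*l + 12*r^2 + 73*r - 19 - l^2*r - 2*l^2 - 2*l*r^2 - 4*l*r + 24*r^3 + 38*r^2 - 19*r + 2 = l^2*(-r - 1) + l*(-2*r^2 - 11*r - 9) + 24*r^3 + 50*r^2 + 18*r - 8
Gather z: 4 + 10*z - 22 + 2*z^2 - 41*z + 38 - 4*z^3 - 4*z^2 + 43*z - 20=-4*z^3 - 2*z^2 + 12*z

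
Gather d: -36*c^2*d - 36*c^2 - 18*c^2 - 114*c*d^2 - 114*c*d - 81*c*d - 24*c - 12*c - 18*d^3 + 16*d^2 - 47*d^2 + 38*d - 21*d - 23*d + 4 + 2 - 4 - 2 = -54*c^2 - 36*c - 18*d^3 + d^2*(-114*c - 31) + d*(-36*c^2 - 195*c - 6)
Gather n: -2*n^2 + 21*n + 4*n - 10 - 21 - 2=-2*n^2 + 25*n - 33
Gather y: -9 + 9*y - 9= 9*y - 18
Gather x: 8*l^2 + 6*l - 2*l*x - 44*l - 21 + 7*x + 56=8*l^2 - 38*l + x*(7 - 2*l) + 35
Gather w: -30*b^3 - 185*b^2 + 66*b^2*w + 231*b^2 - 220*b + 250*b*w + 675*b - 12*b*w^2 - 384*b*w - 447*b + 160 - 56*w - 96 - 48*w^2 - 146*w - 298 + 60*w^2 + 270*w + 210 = -30*b^3 + 46*b^2 + 8*b + w^2*(12 - 12*b) + w*(66*b^2 - 134*b + 68) - 24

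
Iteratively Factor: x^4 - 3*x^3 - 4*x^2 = (x)*(x^3 - 3*x^2 - 4*x) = x*(x - 4)*(x^2 + x) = x*(x - 4)*(x + 1)*(x)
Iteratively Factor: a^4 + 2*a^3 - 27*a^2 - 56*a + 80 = (a + 4)*(a^3 - 2*a^2 - 19*a + 20) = (a + 4)^2*(a^2 - 6*a + 5) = (a - 1)*(a + 4)^2*(a - 5)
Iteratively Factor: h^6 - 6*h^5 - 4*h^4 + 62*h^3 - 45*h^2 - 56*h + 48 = (h - 4)*(h^5 - 2*h^4 - 12*h^3 + 14*h^2 + 11*h - 12) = (h - 4)*(h - 1)*(h^4 - h^3 - 13*h^2 + h + 12) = (h - 4)*(h - 1)*(h + 3)*(h^3 - 4*h^2 - h + 4) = (h - 4)*(h - 1)^2*(h + 3)*(h^2 - 3*h - 4) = (h - 4)^2*(h - 1)^2*(h + 3)*(h + 1)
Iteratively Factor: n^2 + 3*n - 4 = (n + 4)*(n - 1)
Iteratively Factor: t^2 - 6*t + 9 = (t - 3)*(t - 3)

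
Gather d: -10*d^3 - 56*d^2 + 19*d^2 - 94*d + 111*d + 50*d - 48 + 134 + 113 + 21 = -10*d^3 - 37*d^2 + 67*d + 220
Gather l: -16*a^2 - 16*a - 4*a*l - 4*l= -16*a^2 - 16*a + l*(-4*a - 4)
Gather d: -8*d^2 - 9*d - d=-8*d^2 - 10*d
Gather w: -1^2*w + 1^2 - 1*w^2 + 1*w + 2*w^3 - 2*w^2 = 2*w^3 - 3*w^2 + 1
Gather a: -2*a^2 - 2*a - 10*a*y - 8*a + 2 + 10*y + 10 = -2*a^2 + a*(-10*y - 10) + 10*y + 12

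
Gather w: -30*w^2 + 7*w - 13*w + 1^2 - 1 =-30*w^2 - 6*w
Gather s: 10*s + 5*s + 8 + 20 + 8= 15*s + 36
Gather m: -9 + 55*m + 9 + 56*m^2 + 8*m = 56*m^2 + 63*m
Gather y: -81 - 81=-162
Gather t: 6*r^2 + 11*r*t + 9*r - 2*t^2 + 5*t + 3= 6*r^2 + 9*r - 2*t^2 + t*(11*r + 5) + 3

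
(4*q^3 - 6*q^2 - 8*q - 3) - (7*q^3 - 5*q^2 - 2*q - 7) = -3*q^3 - q^2 - 6*q + 4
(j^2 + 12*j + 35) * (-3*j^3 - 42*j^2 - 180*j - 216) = -3*j^5 - 78*j^4 - 789*j^3 - 3846*j^2 - 8892*j - 7560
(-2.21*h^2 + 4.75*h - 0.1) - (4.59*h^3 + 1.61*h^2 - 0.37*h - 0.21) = -4.59*h^3 - 3.82*h^2 + 5.12*h + 0.11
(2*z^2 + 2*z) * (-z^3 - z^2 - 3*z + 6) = -2*z^5 - 4*z^4 - 8*z^3 + 6*z^2 + 12*z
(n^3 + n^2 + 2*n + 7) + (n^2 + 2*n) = n^3 + 2*n^2 + 4*n + 7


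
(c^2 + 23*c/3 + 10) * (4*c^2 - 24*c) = 4*c^4 + 20*c^3/3 - 144*c^2 - 240*c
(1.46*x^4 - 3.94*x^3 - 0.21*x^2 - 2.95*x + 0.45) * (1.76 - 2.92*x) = -4.2632*x^5 + 14.0744*x^4 - 6.3212*x^3 + 8.2444*x^2 - 6.506*x + 0.792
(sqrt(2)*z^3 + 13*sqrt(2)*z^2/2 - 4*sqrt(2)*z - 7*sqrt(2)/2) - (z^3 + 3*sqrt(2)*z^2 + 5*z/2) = -z^3 + sqrt(2)*z^3 + 7*sqrt(2)*z^2/2 - 4*sqrt(2)*z - 5*z/2 - 7*sqrt(2)/2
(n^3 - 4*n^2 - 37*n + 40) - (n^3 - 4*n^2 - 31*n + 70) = -6*n - 30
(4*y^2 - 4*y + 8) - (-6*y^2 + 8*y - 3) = 10*y^2 - 12*y + 11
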